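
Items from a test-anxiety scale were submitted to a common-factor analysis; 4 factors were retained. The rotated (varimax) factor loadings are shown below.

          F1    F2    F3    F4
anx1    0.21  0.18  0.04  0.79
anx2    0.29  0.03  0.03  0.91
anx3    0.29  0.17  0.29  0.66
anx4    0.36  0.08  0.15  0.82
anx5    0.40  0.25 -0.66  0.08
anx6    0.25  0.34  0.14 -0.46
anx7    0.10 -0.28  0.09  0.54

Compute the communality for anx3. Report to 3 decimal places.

0.633

h² = 0.29² + 0.17² + 0.29² + 0.66² = 0.0841 + 0.0289 + 0.0841 + 0.4356 = 0.6327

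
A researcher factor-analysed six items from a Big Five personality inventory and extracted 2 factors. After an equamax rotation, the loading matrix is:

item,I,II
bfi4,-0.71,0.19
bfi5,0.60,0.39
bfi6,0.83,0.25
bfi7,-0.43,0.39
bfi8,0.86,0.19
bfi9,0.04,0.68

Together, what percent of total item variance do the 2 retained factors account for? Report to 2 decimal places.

56.34%

Communalities: 0.5402, 0.5121, 0.7514, 0.3370, 0.7757, 0.4640; Σh² = 3.3804.
Total variance with 6 standardized items is 6, so the solution explains 3.3804/6 = 0.5634 = 56.34%.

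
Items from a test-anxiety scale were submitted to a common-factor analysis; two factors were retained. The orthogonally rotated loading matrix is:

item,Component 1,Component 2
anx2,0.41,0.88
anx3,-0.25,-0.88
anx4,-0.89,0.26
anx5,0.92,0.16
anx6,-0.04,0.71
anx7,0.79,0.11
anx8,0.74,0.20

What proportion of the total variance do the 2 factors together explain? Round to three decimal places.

SS loadings by factor: 3.0424, 2.1982; total = 5.2406.
Total variance with 7 standardized items is 7, so the solution explains 5.2406/7 = 0.7487.

0.749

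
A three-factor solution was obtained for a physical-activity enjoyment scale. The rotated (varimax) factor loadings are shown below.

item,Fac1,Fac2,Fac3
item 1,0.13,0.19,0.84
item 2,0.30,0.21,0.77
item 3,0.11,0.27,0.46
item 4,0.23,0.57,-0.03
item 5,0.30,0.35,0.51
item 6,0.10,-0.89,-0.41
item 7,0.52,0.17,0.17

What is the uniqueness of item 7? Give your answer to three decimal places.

0.672

h² = 0.52² + 0.17² + 0.17² = 0.2704 + 0.0289 + 0.0289 = 0.3282
Uniqueness u² = 1 − h² = 1 − 0.3282 = 0.6718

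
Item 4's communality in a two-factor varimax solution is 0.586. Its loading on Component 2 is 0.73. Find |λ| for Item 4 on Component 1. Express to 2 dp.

0.23

Under orthogonal rotation h² = Σλ², so λ_Component 1² = h² − (0.5329) = 0.586 − 0.5329 = 0.0531.
|λ| = √0.0531 = 0.2304.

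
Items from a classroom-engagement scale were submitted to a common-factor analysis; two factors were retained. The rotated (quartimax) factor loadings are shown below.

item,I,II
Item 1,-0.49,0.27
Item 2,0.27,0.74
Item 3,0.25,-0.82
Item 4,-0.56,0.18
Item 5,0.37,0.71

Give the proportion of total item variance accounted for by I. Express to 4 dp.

0.1652

SS loadings for I = (-0.49)² + 0.27² + 0.25² + (-0.56)² + 0.37² = 0.8260
Proportion of variance = 0.8260 / 5 = 0.1652.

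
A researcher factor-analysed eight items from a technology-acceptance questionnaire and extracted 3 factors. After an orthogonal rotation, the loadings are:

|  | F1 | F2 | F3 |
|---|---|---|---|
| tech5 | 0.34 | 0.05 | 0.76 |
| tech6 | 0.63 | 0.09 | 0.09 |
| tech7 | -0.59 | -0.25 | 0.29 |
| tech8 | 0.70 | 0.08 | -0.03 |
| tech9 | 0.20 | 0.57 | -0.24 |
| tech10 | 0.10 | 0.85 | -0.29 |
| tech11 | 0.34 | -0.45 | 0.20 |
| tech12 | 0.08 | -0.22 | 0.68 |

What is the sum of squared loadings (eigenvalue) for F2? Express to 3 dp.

SS loadings for F2 = 0.05² + 0.09² + (-0.25)² + 0.08² + 0.57² + 0.85² + (-0.45)² + (-0.22)² = 0.0025 + 0.0081 + 0.0625 + 0.0064 + 0.3249 + 0.7225 + 0.2025 + 0.0484 = 1.3778

1.378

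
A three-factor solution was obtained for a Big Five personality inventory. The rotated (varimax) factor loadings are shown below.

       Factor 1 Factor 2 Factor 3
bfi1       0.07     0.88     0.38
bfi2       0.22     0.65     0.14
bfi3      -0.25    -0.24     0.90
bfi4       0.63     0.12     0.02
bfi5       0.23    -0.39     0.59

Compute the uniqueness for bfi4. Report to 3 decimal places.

0.588

h² = 0.63² + 0.12² + 0.02² = 0.3969 + 0.0144 + 0.0004 = 0.4117
Uniqueness u² = 1 − h² = 1 − 0.4117 = 0.5883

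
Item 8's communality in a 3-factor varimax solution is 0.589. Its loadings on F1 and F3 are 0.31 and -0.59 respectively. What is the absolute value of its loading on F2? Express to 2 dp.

0.38

Under orthogonal rotation h² = Σλ², so λ_F2² = h² − (0.4442) = 0.589 − 0.4442 = 0.1448.
|λ| = √0.1448 = 0.3805.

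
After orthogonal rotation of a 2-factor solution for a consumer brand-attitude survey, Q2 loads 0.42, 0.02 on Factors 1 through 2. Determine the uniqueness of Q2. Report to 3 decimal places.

0.823

h² = 0.42² + 0.02² = 0.1764 + 0.0004 = 0.1768
Uniqueness u² = 1 − h² = 1 − 0.1768 = 0.8232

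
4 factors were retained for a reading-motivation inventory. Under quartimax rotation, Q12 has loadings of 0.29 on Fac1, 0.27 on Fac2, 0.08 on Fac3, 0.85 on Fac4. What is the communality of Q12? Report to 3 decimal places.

0.886

h² = 0.29² + 0.27² + 0.08² + 0.85² = 0.0841 + 0.0729 + 0.0064 + 0.7225 = 0.8859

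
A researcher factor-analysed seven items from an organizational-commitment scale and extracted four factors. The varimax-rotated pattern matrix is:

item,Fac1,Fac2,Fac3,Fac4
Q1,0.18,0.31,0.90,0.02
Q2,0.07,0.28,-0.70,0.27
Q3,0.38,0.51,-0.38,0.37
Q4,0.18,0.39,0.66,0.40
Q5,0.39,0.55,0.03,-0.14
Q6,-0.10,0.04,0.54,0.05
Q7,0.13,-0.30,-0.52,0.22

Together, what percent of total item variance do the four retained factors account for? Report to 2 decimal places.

60.82%

Communalities: 0.9389, 0.6462, 0.6858, 0.7801, 0.4751, 0.3057, 0.4257; Σh² = 4.2575.
Total variance with 7 standardized items is 7, so the solution explains 4.2575/7 = 0.6082 = 60.82%.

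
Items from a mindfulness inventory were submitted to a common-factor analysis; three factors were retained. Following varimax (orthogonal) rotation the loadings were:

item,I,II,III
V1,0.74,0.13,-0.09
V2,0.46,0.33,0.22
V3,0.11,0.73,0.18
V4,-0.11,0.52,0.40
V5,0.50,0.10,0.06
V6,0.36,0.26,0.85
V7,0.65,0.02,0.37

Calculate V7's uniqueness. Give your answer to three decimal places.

h² = 0.65² + 0.02² + 0.37² = 0.4225 + 0.0004 + 0.1369 = 0.5598
Uniqueness u² = 1 − h² = 1 − 0.5598 = 0.4402

0.440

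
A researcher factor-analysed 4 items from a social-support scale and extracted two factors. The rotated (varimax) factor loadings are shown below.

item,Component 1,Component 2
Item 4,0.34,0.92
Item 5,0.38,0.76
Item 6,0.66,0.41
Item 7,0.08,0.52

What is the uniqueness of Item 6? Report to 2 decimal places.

h² = 0.66² + 0.41² = 0.4356 + 0.1681 = 0.6037
Uniqueness u² = 1 − h² = 1 − 0.6037 = 0.3963

0.40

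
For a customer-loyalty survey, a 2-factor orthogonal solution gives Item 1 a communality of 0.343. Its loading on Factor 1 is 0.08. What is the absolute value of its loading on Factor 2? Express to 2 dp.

Under orthogonal rotation h² = Σλ², so λ_Factor 2² = h² − (0.0064) = 0.343 − 0.0064 = 0.3366.
|λ| = √0.3366 = 0.5802.

0.58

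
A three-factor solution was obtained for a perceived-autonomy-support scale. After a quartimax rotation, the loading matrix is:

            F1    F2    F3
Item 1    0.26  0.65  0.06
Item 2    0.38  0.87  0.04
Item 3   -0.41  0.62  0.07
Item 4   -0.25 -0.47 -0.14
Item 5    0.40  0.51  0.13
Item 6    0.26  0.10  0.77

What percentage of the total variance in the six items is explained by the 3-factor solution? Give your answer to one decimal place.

56.1%

SS loadings by factor: 0.6702, 2.0548, 0.6395; total = 3.3645.
Total variance with 6 standardized items is 6, so the solution explains 3.3645/6 = 0.5607 = 56.07%.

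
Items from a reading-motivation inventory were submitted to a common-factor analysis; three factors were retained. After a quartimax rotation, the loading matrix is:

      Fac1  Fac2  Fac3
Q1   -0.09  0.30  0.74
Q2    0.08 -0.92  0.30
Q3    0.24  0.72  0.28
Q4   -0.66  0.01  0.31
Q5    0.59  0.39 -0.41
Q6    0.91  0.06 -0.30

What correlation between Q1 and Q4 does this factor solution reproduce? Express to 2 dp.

r̂ = Σ λ_i·λ_j across factors = (-0.09)(-0.66) + (0.30)(0.01) + (0.74)(0.31)
  = +0.0594 +0.0030 +0.2294 = 0.2918

0.29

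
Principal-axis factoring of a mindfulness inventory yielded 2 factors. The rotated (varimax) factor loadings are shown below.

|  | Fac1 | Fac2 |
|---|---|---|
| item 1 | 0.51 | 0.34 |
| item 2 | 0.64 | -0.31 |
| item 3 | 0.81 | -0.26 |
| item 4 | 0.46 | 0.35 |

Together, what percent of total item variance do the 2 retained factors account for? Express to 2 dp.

48.48%

SS loadings by factor: 1.5374, 0.4018; total = 1.9392.
Total variance with 4 standardized items is 4, so the solution explains 1.9392/4 = 0.4848 = 48.48%.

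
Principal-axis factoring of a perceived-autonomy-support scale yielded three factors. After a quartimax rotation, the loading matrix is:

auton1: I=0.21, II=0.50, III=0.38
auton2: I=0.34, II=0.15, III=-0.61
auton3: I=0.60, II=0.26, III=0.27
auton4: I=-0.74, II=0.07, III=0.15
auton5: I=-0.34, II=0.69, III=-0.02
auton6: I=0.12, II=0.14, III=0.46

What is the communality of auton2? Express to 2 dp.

0.51

h² = 0.34² + 0.15² + (-0.61)² = 0.1156 + 0.0225 + 0.3721 = 0.5102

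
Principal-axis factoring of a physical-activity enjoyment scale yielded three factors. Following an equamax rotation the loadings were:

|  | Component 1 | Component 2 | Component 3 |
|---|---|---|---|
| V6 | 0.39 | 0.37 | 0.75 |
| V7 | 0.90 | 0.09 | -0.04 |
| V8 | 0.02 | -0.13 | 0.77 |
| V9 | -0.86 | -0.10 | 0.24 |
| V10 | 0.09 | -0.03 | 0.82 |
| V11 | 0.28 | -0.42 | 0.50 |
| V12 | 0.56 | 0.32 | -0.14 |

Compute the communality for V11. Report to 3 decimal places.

0.505

h² = 0.28² + (-0.42)² + 0.50² = 0.0784 + 0.1764 + 0.2500 = 0.5048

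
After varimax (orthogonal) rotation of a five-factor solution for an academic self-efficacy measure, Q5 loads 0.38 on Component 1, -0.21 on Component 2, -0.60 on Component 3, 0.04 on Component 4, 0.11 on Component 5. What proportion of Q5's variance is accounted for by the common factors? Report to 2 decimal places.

0.56

h² = 0.38² + (-0.21)² + (-0.60)² + 0.04² + 0.11² = 0.1444 + 0.0441 + 0.3600 + 0.0016 + 0.0121 = 0.5622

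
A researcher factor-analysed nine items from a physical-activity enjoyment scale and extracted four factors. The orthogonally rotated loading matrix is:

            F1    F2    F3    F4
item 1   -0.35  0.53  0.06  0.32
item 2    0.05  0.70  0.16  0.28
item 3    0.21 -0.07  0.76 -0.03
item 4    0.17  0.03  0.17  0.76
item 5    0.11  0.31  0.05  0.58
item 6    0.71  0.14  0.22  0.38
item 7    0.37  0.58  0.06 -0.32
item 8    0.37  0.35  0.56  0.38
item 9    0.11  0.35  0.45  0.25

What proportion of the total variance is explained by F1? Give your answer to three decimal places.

0.111

SS loadings for F1 = (-0.35)² + 0.05² + 0.21² + 0.17² + 0.11² + 0.71² + 0.37² + 0.37² + 0.11² = 1.0001
Proportion of variance = 1.0001 / 9 = 0.1111.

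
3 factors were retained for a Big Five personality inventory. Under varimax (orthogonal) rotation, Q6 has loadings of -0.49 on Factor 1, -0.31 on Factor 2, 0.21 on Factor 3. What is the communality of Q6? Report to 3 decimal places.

0.380

h² = (-0.49)² + (-0.31)² + 0.21² = 0.2401 + 0.0961 + 0.0441 = 0.3803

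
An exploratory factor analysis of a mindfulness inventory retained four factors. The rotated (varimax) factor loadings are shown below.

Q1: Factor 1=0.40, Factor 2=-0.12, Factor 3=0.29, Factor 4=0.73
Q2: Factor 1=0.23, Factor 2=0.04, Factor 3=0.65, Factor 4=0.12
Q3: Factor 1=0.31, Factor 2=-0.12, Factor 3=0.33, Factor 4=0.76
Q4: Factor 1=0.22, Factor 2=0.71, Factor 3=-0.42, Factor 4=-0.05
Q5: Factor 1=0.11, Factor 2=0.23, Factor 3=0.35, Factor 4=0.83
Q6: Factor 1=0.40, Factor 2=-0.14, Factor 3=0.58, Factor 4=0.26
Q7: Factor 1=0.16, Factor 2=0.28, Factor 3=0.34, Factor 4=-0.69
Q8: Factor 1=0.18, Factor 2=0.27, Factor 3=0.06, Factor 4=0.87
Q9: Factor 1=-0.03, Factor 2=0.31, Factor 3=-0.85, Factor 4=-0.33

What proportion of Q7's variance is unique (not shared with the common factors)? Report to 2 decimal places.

h² = 0.16² + 0.28² + 0.34² + (-0.69)² = 0.0256 + 0.0784 + 0.1156 + 0.4761 = 0.6957
Uniqueness u² = 1 − h² = 1 − 0.6957 = 0.3043

0.30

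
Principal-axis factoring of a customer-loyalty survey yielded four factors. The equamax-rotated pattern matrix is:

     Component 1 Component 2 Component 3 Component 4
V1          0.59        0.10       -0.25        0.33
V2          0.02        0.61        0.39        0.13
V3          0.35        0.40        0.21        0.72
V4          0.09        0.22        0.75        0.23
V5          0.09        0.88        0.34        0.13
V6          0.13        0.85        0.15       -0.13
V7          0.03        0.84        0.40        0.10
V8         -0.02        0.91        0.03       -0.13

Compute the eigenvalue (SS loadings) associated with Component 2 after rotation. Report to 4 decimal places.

SS loadings for Component 2 = 0.10² + 0.61² + 0.40² + 0.22² + 0.88² + 0.85² + 0.84² + 0.91² = 0.0100 + 0.3721 + 0.1600 + 0.0484 + 0.7744 + 0.7225 + 0.7056 + 0.8281 = 3.6211

3.6211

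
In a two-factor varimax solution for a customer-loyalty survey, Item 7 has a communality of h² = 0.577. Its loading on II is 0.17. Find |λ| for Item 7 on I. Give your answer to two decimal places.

0.74

Under orthogonal rotation h² = Σλ², so λ_I² = h² − (0.0289) = 0.577 − 0.0289 = 0.5481.
|λ| = √0.5481 = 0.7403.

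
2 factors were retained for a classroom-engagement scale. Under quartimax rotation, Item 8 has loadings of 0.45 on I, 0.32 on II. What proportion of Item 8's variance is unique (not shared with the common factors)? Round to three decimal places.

h² = 0.45² + 0.32² = 0.2025 + 0.1024 = 0.3049
Uniqueness u² = 1 − h² = 1 − 0.3049 = 0.6951

0.695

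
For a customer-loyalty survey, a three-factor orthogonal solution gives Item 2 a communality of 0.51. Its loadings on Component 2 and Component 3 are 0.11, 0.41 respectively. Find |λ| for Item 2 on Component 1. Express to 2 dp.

Under orthogonal rotation h² = Σλ², so λ_Component 1² = h² − (0.1802) = 0.51 − 0.1802 = 0.3298.
|λ| = √0.3298 = 0.5743.

0.57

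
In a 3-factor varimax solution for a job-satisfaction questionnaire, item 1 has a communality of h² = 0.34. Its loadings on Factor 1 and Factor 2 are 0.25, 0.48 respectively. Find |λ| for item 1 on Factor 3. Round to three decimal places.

0.217

Under orthogonal rotation h² = Σλ², so λ_Factor 3² = h² − (0.2929) = 0.34 − 0.2929 = 0.0471.
|λ| = √0.0471 = 0.2170.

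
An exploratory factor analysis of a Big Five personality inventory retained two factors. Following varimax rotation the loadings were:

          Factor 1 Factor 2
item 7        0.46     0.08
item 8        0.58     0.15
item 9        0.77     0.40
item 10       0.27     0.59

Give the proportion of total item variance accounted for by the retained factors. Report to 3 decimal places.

0.438

SS loadings by factor: 1.2138, 0.5370; total = 1.7508.
Total variance with 4 standardized items is 4, so the solution explains 1.7508/4 = 0.4377.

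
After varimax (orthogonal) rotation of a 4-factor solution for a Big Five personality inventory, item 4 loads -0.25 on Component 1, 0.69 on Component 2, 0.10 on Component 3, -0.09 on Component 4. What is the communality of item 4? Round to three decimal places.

0.557

h² = (-0.25)² + 0.69² + 0.10² + (-0.09)² = 0.0625 + 0.4761 + 0.0100 + 0.0081 = 0.5567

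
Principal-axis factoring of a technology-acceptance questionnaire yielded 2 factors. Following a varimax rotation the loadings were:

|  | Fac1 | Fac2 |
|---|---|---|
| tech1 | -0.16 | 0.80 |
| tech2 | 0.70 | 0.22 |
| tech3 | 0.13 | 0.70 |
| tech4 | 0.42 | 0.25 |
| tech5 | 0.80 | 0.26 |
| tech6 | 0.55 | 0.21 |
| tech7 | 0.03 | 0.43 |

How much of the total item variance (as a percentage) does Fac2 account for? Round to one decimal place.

22.0%

SS loadings for Fac2 = 0.80² + 0.22² + 0.70² + 0.25² + 0.26² + 0.21² + 0.43² = 1.5375
With 7 standardized items, total variance = 7. Proportion = 1.5375/7 = 0.2196 → 21.96%.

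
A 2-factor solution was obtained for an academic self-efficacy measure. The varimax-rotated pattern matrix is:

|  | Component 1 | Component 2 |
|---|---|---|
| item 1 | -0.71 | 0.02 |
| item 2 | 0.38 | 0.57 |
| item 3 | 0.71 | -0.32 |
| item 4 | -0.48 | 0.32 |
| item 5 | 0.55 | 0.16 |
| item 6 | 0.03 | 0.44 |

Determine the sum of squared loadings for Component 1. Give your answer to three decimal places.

SS loadings for Component 1 = (-0.71)² + 0.38² + 0.71² + (-0.48)² + 0.55² + 0.03² = 0.5041 + 0.1444 + 0.5041 + 0.2304 + 0.3025 + 0.0009 = 1.6864

1.686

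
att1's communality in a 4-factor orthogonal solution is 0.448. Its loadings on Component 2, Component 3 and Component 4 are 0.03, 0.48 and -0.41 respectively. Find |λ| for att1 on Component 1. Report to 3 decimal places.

Under orthogonal rotation h² = Σλ², so λ_Component 1² = h² − (0.3994) = 0.448 − 0.3994 = 0.0486.
|λ| = √0.0486 = 0.2205.

0.220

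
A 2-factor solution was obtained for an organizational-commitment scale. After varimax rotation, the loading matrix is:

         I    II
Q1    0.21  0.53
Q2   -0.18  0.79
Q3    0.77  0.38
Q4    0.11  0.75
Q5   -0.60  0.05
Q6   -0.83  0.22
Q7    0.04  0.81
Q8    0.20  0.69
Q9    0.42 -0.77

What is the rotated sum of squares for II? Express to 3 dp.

SS loadings for II = 0.53² + 0.79² + 0.38² + 0.75² + 0.05² + 0.22² + 0.81² + 0.69² + (-0.77)² = 0.2809 + 0.6241 + 0.1444 + 0.5625 + 0.0025 + 0.0484 + 0.6561 + 0.4761 + 0.5929 = 3.3879

3.388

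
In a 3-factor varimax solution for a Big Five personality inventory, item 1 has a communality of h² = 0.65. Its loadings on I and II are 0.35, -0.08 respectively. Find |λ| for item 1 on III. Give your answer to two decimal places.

Under orthogonal rotation h² = Σλ², so λ_III² = h² − (0.1289) = 0.65 − 0.1289 = 0.5211.
|λ| = √0.5211 = 0.7219.

0.72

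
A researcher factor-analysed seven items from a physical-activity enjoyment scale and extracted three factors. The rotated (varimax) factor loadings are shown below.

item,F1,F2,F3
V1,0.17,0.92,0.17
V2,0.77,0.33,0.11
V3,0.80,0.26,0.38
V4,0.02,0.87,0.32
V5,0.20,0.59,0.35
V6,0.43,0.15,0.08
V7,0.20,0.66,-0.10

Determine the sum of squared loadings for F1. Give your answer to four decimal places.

SS loadings for F1 = 0.17² + 0.77² + 0.80² + 0.02² + 0.20² + 0.43² + 0.20² = 0.0289 + 0.5929 + 0.6400 + 0.0004 + 0.0400 + 0.1849 + 0.0400 = 1.5271

1.5271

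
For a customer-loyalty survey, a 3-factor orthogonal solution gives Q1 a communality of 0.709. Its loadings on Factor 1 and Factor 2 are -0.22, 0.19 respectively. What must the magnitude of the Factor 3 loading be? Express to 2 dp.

Under orthogonal rotation h² = Σλ², so λ_Factor 3² = h² − (0.0845) = 0.709 − 0.0845 = 0.6245.
|λ| = √0.6245 = 0.7903.

0.79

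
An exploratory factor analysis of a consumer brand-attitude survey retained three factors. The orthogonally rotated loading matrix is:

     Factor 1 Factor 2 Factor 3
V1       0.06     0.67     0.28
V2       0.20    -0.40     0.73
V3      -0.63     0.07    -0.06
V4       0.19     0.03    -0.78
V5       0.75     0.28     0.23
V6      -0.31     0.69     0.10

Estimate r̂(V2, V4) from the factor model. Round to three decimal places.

-0.543

r̂ = Σ λ_i·λ_j across factors = (0.20)(0.19) + (-0.40)(0.03) + (0.73)(-0.78)
  = +0.0380 -0.0120 -0.5694 = -0.5434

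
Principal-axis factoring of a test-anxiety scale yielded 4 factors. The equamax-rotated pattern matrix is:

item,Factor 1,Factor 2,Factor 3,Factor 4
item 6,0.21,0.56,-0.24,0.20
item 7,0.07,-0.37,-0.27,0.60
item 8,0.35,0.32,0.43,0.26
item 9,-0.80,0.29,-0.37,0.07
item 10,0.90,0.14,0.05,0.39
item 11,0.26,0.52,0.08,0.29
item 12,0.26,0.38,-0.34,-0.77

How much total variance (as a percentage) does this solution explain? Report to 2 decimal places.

67.24%

SS loadings by factor: 1.7567, 1.0714, 0.5768, 1.3016; total = 4.7065.
Total variance with 7 standardized items is 7, so the solution explains 4.7065/7 = 0.6724 = 67.24%.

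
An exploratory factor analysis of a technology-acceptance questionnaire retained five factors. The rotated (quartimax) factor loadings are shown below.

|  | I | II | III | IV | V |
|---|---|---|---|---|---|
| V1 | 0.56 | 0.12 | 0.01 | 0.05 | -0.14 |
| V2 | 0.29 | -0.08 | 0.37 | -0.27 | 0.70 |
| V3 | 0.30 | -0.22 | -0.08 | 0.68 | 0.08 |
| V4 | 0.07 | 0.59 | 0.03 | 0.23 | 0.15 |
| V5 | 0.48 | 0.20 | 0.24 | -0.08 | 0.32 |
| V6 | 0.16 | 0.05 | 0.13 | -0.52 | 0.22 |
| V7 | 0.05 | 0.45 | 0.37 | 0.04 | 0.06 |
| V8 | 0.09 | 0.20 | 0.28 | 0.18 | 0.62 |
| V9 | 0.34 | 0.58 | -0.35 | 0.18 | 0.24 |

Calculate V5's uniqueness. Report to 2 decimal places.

h² = 0.48² + 0.20² + 0.24² + (-0.08)² + 0.32² = 0.2304 + 0.0400 + 0.0576 + 0.0064 + 0.1024 = 0.4368
Uniqueness u² = 1 − h² = 1 − 0.4368 = 0.5632

0.56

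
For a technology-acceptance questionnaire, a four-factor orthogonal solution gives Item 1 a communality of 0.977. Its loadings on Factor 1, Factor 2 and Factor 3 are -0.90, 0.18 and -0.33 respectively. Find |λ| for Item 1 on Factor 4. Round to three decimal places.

0.160

Under orthogonal rotation h² = Σλ², so λ_Factor 4² = h² − (0.9513) = 0.977 − 0.9513 = 0.0257.
|λ| = √0.0257 = 0.1603.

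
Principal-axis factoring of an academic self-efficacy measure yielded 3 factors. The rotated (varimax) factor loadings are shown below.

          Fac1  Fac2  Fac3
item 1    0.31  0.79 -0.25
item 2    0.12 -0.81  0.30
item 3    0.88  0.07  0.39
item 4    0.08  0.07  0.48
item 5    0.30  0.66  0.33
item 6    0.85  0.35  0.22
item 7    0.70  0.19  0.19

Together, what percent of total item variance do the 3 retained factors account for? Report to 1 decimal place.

Communalities: 0.7827, 0.7605, 0.9314, 0.2417, 0.6345, 0.8934, 0.5622; Σh² = 4.8064.
Total variance with 7 standardized items is 7, so the solution explains 4.8064/7 = 0.6866 = 68.66%.

68.7%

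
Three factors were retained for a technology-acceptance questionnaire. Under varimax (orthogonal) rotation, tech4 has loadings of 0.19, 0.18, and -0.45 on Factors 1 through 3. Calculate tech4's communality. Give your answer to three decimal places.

h² = 0.19² + 0.18² + (-0.45)² = 0.0361 + 0.0324 + 0.2025 = 0.2710

0.271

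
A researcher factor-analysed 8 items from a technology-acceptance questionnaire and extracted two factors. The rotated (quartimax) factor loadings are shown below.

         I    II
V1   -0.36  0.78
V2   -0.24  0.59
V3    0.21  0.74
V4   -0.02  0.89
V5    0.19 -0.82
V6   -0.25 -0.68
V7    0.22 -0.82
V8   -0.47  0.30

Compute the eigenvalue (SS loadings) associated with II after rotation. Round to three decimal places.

SS loadings for II = 0.78² + 0.59² + 0.74² + 0.89² + (-0.82)² + (-0.68)² + (-0.82)² + 0.30² = 0.6084 + 0.3481 + 0.5476 + 0.7921 + 0.6724 + 0.4624 + 0.6724 + 0.0900 = 4.1934

4.193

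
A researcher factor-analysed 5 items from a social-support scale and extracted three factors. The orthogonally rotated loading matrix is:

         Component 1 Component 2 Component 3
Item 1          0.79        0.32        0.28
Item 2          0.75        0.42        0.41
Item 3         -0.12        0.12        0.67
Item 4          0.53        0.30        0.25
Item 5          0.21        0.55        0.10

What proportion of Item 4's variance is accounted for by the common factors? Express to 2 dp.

h² = 0.53² + 0.30² + 0.25² = 0.2809 + 0.0900 + 0.0625 = 0.4334

0.43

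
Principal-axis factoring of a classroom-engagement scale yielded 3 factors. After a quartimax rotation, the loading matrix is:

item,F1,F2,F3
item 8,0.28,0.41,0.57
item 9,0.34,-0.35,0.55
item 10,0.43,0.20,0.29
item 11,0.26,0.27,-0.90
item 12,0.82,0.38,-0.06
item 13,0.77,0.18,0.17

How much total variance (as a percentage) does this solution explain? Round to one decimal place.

SS loadings by factor: 1.7118, 0.5803, 1.5540; total = 3.8461.
Total variance with 6 standardized items is 6, so the solution explains 3.8461/6 = 0.6410 = 64.10%.

64.1%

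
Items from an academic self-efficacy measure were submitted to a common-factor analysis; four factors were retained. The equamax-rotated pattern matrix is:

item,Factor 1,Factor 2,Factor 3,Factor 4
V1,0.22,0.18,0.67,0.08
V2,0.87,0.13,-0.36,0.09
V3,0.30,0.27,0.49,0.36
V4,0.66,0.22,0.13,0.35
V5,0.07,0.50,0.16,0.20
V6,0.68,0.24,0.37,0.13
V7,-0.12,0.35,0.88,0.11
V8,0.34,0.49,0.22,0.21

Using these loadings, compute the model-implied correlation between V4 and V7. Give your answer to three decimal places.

r̂ = Σ λ_i·λ_j across factors = (0.66)(-0.12) + (0.22)(0.35) + (0.13)(0.88) + (0.35)(0.11)
  = -0.0792 +0.0770 +0.1144 +0.0385 = 0.1507

0.151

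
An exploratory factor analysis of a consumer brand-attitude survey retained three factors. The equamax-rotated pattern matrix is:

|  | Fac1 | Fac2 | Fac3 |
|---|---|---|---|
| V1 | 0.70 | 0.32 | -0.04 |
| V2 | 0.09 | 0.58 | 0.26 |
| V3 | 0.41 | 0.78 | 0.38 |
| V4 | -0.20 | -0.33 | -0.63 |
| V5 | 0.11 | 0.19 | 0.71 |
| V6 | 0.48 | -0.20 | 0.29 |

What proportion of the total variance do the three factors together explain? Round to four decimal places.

0.5633

SS loadings by factor: 0.9487, 1.2322, 1.1987; total = 3.3796.
Total variance with 6 standardized items is 6, so the solution explains 3.3796/6 = 0.5633.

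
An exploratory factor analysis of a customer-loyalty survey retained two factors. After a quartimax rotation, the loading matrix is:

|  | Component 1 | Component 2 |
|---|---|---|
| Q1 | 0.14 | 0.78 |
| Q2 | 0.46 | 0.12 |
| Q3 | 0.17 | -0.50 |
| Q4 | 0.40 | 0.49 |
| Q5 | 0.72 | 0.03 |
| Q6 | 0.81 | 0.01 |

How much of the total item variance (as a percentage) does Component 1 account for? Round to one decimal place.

SS loadings for Component 1 = 0.14² + 0.46² + 0.17² + 0.40² + 0.72² + 0.81² = 1.5946
With 6 standardized items, total variance = 6. Proportion = 1.5946/6 = 0.2658 → 26.58%.

26.6%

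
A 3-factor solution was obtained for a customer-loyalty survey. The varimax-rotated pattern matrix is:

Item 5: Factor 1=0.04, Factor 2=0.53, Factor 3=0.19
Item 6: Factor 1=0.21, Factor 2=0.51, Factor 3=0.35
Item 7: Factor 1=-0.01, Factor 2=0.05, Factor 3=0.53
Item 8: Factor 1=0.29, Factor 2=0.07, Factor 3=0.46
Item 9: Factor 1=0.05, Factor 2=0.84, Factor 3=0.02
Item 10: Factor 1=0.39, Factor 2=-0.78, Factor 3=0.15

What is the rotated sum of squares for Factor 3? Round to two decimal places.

SS loadings for Factor 3 = 0.19² + 0.35² + 0.53² + 0.46² + 0.02² + 0.15² = 0.0361 + 0.1225 + 0.2809 + 0.2116 + 0.0004 + 0.0225 = 0.6740

0.67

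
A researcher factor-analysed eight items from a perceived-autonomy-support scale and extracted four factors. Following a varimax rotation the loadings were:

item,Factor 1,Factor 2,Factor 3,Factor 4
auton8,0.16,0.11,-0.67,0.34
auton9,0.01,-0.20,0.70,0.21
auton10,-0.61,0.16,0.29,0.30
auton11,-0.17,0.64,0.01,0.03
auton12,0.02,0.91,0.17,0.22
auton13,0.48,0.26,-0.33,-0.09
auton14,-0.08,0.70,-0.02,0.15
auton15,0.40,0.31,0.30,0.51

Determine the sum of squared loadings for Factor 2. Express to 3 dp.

1.969

SS loadings for Factor 2 = 0.11² + (-0.20)² + 0.16² + 0.64² + 0.91² + 0.26² + 0.70² + 0.31² = 0.0121 + 0.0400 + 0.0256 + 0.4096 + 0.8281 + 0.0676 + 0.4900 + 0.0961 = 1.9691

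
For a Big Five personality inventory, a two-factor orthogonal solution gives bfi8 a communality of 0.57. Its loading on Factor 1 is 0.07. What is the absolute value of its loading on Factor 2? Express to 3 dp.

0.752

Under orthogonal rotation h² = Σλ², so λ_Factor 2² = h² − (0.0049) = 0.57 − 0.0049 = 0.5651.
|λ| = √0.5651 = 0.7517.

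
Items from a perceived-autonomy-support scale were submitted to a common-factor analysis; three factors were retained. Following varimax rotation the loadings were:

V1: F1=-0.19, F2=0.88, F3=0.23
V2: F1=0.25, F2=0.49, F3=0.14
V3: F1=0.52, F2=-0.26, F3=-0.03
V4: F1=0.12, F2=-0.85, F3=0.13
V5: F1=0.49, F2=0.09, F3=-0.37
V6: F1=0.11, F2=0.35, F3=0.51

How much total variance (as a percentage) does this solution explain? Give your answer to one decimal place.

51.0%

SS loadings by factor: 0.6356, 1.9352, 0.4873; total = 3.0581.
Total variance with 6 standardized items is 6, so the solution explains 3.0581/6 = 0.5097 = 50.97%.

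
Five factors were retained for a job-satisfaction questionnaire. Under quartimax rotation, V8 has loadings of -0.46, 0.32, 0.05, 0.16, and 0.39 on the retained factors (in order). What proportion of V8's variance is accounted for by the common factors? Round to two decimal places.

0.49

h² = (-0.46)² + 0.32² + 0.05² + 0.16² + 0.39² = 0.2116 + 0.1024 + 0.0025 + 0.0256 + 0.1521 = 0.4942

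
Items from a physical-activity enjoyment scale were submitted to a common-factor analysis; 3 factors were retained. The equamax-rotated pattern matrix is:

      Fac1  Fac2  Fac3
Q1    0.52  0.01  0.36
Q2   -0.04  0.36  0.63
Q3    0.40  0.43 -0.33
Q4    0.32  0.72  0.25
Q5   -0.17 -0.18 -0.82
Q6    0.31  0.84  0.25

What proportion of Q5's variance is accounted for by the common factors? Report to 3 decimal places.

0.734

h² = (-0.17)² + (-0.18)² + (-0.82)² = 0.0289 + 0.0324 + 0.6724 = 0.7337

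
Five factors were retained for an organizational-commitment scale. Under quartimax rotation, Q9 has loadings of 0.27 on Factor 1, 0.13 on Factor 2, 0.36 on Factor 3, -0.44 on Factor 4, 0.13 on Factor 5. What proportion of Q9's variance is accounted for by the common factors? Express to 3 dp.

h² = 0.27² + 0.13² + 0.36² + (-0.44)² + 0.13² = 0.0729 + 0.0169 + 0.1296 + 0.1936 + 0.0169 = 0.4299

0.430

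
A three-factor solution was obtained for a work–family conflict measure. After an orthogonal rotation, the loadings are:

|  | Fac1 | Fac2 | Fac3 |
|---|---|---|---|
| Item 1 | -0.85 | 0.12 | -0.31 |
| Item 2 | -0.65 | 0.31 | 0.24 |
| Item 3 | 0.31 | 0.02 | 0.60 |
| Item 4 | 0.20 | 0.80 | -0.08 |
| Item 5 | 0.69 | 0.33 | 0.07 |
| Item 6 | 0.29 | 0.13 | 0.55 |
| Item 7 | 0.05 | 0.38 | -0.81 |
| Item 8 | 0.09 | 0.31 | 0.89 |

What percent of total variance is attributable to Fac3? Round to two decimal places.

28.45%

SS loadings for Fac3 = (-0.31)² + 0.24² + 0.60² + (-0.08)² + 0.07² + 0.55² + (-0.81)² + 0.89² = 2.2757
With 8 standardized items, total variance = 8. Proportion = 2.2757/8 = 0.2845 → 28.45%.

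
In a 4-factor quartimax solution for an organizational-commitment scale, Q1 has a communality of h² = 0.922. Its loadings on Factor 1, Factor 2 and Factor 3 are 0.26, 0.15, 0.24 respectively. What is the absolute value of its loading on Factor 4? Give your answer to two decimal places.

0.88

Under orthogonal rotation h² = Σλ², so λ_Factor 4² = h² − (0.1477) = 0.922 − 0.1477 = 0.7743.
|λ| = √0.7743 = 0.8799.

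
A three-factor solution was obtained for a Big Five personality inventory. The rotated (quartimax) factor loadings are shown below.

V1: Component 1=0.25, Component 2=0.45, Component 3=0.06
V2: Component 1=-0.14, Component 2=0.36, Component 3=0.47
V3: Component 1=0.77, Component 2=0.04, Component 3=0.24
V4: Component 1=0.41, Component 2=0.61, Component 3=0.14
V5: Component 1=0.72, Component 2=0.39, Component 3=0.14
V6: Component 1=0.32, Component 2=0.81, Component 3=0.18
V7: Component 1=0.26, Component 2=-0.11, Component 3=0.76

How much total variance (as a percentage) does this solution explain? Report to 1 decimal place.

57.0%

SS loadings by factor: 1.5315, 1.5261, 0.9313; total = 3.9889.
Total variance with 7 standardized items is 7, so the solution explains 3.9889/7 = 0.5698 = 56.98%.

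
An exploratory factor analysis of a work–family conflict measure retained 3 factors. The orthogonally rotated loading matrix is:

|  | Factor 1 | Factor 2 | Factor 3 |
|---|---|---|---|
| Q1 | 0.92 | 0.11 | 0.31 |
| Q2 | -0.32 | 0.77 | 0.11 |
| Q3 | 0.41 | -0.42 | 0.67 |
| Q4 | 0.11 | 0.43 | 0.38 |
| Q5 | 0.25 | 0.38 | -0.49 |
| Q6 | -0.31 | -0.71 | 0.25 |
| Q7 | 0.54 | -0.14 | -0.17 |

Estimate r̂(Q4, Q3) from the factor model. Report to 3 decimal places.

0.119

r̂ = Σ λ_i·λ_j across factors = (0.11)(0.41) + (0.43)(-0.42) + (0.38)(0.67)
  = +0.0451 -0.1806 +0.2546 = 0.1191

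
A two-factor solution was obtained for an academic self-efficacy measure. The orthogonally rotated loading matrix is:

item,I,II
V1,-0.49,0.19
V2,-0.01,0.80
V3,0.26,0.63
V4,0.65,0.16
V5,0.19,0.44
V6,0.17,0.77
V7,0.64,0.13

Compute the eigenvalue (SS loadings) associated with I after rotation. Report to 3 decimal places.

1.205

SS loadings for I = (-0.49)² + (-0.01)² + 0.26² + 0.65² + 0.19² + 0.17² + 0.64² = 0.2401 + 0.0001 + 0.0676 + 0.4225 + 0.0361 + 0.0289 + 0.4096 = 1.2049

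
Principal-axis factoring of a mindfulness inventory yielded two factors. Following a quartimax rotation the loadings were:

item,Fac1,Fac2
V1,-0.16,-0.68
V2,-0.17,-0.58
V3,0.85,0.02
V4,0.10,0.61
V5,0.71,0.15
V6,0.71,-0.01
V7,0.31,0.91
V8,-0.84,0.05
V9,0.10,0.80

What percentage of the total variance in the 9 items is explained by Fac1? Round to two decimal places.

SS loadings for Fac1 = (-0.16)² + (-0.17)² + 0.85² + 0.10² + 0.71² + 0.71² + 0.31² + (-0.84)² + 0.10² = 2.6069
With 9 standardized items, total variance = 9. Proportion = 2.6069/9 = 0.2897 → 28.97%.

28.97%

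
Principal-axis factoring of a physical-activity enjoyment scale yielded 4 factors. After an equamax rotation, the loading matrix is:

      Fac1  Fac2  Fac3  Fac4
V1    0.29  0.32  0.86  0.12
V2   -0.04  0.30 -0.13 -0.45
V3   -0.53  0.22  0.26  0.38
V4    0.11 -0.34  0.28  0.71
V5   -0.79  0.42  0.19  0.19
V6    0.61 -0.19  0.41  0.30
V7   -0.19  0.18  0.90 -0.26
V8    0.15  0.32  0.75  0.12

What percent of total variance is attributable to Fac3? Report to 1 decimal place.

SS loadings for Fac3 = 0.86² + (-0.13)² + 0.26² + 0.28² + 0.19² + 0.41² + 0.90² + 0.75² = 2.4792
With 8 standardized items, total variance = 8. Proportion = 2.4792/8 = 0.3099 → 30.99%.

31.0%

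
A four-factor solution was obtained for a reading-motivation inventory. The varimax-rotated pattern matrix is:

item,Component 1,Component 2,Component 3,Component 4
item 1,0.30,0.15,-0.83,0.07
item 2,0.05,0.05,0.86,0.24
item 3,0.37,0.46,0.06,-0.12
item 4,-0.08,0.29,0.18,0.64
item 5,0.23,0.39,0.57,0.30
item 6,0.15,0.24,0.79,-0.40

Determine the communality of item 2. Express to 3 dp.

h² = 0.05² + 0.05² + 0.86² + 0.24² = 0.0025 + 0.0025 + 0.7396 + 0.0576 = 0.8022

0.802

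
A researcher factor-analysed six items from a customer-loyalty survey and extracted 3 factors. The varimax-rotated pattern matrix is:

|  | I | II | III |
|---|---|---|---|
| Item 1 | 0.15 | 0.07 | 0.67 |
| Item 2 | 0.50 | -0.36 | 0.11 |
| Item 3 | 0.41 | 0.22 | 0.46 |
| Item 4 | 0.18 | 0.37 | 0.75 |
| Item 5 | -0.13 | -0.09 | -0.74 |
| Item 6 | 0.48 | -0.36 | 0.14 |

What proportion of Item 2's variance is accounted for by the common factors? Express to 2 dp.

h² = 0.50² + (-0.36)² + 0.11² = 0.2500 + 0.1296 + 0.0121 = 0.3917

0.39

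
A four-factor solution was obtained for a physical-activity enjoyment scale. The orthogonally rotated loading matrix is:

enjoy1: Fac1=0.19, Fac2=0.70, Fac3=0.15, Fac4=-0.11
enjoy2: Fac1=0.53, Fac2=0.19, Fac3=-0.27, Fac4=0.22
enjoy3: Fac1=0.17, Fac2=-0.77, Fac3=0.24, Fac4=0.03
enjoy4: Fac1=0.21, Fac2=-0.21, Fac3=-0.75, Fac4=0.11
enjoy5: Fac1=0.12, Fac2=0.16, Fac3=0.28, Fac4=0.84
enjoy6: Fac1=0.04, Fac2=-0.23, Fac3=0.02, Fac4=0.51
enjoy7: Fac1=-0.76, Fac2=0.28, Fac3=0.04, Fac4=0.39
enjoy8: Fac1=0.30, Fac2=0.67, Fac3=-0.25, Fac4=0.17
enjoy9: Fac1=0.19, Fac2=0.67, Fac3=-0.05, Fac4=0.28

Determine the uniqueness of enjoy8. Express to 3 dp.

h² = 0.30² + 0.67² + (-0.25)² + 0.17² = 0.0900 + 0.4489 + 0.0625 + 0.0289 = 0.6303
Uniqueness u² = 1 − h² = 1 − 0.6303 = 0.3697

0.370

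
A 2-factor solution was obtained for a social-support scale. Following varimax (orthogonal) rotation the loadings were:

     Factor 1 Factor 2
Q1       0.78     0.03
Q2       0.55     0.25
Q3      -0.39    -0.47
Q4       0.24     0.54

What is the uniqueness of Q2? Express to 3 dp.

h² = 0.55² + 0.25² = 0.3025 + 0.0625 = 0.3650
Uniqueness u² = 1 − h² = 1 − 0.3650 = 0.6350

0.635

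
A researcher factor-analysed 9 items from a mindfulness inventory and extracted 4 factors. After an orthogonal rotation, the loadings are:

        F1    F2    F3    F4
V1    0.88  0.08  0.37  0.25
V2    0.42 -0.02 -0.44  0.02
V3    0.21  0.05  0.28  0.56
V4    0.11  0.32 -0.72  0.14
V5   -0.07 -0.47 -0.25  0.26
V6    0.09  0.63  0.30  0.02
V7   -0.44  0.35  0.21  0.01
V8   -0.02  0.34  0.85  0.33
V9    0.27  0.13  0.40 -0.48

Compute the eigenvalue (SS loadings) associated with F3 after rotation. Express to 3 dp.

2.006

SS loadings for F3 = 0.37² + (-0.44)² + 0.28² + (-0.72)² + (-0.25)² + 0.30² + 0.21² + 0.85² + 0.40² = 0.1369 + 0.1936 + 0.0784 + 0.5184 + 0.0625 + 0.0900 + 0.0441 + 0.7225 + 0.1600 = 2.0064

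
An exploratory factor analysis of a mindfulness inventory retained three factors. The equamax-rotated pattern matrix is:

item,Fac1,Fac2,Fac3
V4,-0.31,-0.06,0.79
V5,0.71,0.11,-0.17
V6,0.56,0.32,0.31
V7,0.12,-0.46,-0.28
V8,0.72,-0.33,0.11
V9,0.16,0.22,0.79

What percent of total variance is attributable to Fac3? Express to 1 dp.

SS loadings for Fac3 = 0.79² + (-0.17)² + 0.31² + (-0.28)² + 0.11² + 0.79² = 1.4637
With 6 standardized items, total variance = 6. Proportion = 1.4637/6 = 0.2440 → 24.40%.

24.4%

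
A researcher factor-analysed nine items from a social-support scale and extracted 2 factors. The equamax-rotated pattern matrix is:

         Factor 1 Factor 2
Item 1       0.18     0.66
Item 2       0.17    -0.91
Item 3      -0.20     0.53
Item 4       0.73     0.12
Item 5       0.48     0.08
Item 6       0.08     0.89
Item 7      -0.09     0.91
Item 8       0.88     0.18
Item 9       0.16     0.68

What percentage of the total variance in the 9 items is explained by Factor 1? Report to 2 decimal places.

18.66%

SS loadings for Factor 1 = 0.18² + 0.17² + (-0.20)² + 0.73² + 0.48² + 0.08² + (-0.09)² + 0.88² + 0.16² = 1.6791
With 9 standardized items, total variance = 9. Proportion = 1.6791/9 = 0.1866 → 18.66%.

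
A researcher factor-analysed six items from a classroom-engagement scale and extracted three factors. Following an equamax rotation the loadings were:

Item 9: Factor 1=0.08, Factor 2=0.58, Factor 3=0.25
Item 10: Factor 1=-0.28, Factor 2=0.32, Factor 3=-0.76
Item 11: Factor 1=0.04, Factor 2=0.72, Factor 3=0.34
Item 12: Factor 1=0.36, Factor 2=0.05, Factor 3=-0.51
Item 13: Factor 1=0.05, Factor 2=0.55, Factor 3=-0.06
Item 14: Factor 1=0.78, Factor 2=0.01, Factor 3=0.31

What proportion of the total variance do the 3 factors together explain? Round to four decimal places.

Communalities: 0.4053, 0.7584, 0.6356, 0.3922, 0.3086, 0.7046; Σh² = 3.2047.
Total variance with 6 standardized items is 6, so the solution explains 3.2047/6 = 0.5341.

0.5341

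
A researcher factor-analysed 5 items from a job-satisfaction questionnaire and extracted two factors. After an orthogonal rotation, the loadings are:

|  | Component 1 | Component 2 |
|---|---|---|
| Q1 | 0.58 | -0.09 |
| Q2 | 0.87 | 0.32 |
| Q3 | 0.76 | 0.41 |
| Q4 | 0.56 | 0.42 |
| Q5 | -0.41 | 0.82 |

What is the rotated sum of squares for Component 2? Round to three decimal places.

SS loadings for Component 2 = (-0.09)² + 0.32² + 0.41² + 0.42² + 0.82² = 0.0081 + 0.1024 + 0.1681 + 0.1764 + 0.6724 = 1.1274

1.127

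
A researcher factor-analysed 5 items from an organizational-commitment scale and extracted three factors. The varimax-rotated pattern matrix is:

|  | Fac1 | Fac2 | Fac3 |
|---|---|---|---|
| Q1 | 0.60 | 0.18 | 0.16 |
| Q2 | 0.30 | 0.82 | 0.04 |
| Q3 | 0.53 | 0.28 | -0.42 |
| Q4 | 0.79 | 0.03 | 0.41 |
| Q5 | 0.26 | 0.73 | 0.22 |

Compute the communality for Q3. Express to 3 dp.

0.536

h² = 0.53² + 0.28² + (-0.42)² = 0.2809 + 0.0784 + 0.1764 = 0.5357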